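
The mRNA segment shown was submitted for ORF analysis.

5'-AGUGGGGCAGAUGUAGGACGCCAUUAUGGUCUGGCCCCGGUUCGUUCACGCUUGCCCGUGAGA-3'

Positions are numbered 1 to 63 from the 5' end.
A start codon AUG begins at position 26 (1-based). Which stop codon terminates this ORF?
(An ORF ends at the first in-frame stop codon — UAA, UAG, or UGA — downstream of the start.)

Codons from position 26: AUG (26–28), GUC (29–31), UGG (32–34), CCC (35–37), CGG (38–40), UUC (41–43), GUU (44–46), CAC (47–49), GCU (50–52), UGC (53–55), CCG (56–58), UGA (59–61).
The first in-frame stop codon is UGA.

UGA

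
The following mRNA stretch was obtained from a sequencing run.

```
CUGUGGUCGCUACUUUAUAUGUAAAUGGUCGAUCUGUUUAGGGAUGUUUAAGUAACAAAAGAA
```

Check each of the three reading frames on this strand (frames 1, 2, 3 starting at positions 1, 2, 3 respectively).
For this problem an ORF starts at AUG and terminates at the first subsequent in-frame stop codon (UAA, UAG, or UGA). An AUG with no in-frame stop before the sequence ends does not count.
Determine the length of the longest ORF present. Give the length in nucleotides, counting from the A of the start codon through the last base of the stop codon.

Frame 1: CUG UGG UCG CUA CUU UAU AUG UAA AUG GUC GAU CUG UUU AGG GAU GUU UAA GUA ACA AAA GAA — AUG at 19, stop UAA at 22 → 6 nt; AUG at 25, stop UAA at 49 → 27 nt.
Frame 2: UGU GGU CGC UAC UUU AUA UGU AAA UGG UCG AUC UGU UUA GGG AUG UUU AAG UAA CAA AAG — AUG at 44, stop UAA at 53 → 12 nt.
Frame 3: GUG GUC GCU ACU UUA UAU GUA AAU GGU CGA UCU GUU UAG GGA UGU UUA AGU AAC AAA AGA — no AUG→stop ORF.
Longest: frame 1, positions 25–51, 27 nt = 9 codons = 8 aa. → 27 nucleotides.

27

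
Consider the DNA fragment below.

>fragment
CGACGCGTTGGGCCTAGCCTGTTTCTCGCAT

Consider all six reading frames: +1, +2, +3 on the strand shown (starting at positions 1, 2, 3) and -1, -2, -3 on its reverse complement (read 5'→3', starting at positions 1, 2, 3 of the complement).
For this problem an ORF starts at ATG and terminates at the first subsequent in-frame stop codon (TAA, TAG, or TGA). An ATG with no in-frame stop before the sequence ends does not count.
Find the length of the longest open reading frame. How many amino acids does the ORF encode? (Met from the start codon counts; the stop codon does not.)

5

Reverse complement (5'→3'): ATGCGAGAAACAGGCTAGGCCCAACGCGTCG
Frame +1: CGA CGC GTT GGG CCT AGC CTG TTT CTC GCA — no ATG→stop ORF.
Frame +2: GAC GCG TTG GGC CTA GCC TGT TTC TCG CAT — no ATG→stop ORF.
Frame +3: ACG CGT TGG GCC TAG CCT GTT TCT CGC — no ATG→stop ORF.
Frame -1: ATG CGA GAA ACA GGC TAG GCC CAA CGC GTC — ATG at 1, stop TAG at 16 → 18 nt.
Frame -2: TGC GAG AAA CAG GCT AGG CCC AAC GCG TCG — no ATG→stop ORF.
Frame -3: GCG AGA AAC AGG CTA GGC CCA ACG CGT — no ATG→stop ORF.
Longest: frame -1, positions 1–18, 18 nt = 6 codons = 5 aa. → 5 amino acids.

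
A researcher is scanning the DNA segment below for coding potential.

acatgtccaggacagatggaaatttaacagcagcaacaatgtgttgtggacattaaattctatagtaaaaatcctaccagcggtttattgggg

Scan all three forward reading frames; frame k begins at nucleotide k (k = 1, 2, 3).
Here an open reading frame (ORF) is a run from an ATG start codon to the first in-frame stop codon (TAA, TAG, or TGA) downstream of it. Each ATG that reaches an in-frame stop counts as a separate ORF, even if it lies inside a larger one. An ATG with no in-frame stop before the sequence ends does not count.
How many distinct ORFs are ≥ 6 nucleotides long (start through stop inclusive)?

Frame 1: ACA TGT CCA GGA CAG ATG GAA ATT TAA CAG CAG CAA CAA TGT GTT GTG GAC ATT AAA TTC TAT AGT AAA AAT CCT ACC AGC GGT TTA TTG GGG — ATG at 16, stop TAA at 25 → 12 nt.
Frame 2: CAT GTC CAG GAC AGA TGG AAA TTT AAC AGC AGC AAC AAT GTG TTG TGG ACA TTA AAT TCT ATA GTA AAA ATC CTA CCA GCG GTT TAT TGG — no ATG→stop ORF.
Frame 3: ATG TCC AGG ACA GAT GGA AAT TTA ACA GCA GCA ACA ATG TGT TGT GGA CAT TAA ATT CTA TAG TAA AAA TCC TAC CAG CGG TTT ATT GGG — ATG at 3, stop TAA at 54 → 54 nt; ATG at 39, stop TAA at 54 → 18 nt.
ORFs ≥ 6 nucleotides: frame 1 16–27 (12 nucleotides), frame 3 3–56 (54 nucleotides), frame 3 39–56 (18 nucleotides). Count = 3.

3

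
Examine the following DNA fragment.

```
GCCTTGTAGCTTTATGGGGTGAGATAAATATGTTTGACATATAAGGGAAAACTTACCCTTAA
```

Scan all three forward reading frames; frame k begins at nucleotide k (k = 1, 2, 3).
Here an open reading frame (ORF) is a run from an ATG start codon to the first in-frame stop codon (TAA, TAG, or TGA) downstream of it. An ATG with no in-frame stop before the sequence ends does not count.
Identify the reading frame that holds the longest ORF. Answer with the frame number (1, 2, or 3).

Frame 1: GCC TTG TAG CTT TAT GGG GTG AGA TAA ATA TGT TTG ACA TAT AAG GGA AAA CTT ACC CTT — no ATG→stop ORF.
Frame 2: CCT TGT AGC TTT ATG GGG TGA GAT AAA TAT GTT TGA CAT ATA AGG GAA AAC TTA CCC TTA — ATG at 14, stop TGA at 20 → 9 nt.
Frame 3: CTT GTA GCT TTA TGG GGT GAG ATA AAT ATG TTT GAC ATA TAA GGG AAA ACT TAC CCT TAA — ATG at 30, stop TAA at 42 → 15 nt.
Longest ORF is 15 nt in frame 3 (positions 30–44).

3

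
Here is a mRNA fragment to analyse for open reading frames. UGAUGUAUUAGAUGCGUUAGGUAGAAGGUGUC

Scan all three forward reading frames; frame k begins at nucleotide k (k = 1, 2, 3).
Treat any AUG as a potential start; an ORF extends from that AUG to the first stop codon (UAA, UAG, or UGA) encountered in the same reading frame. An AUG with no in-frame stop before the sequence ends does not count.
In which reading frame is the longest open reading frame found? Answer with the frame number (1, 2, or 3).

3

Frame 1: UGA UGU AUU AGA UGC GUU AGG UAG AAG GUG — no AUG→stop ORF.
Frame 2: GAU GUA UUA GAU GCG UUA GGU AGA AGG UGU — no AUG→stop ORF.
Frame 3: AUG UAU UAG AUG CGU UAG GUA GAA GGU GUC — AUG at 3, stop UAG at 9 → 9 nt; AUG at 12, stop UAG at 18 → 9 nt.
Longest ORF is 9 nt in frame 3 (positions 3–11).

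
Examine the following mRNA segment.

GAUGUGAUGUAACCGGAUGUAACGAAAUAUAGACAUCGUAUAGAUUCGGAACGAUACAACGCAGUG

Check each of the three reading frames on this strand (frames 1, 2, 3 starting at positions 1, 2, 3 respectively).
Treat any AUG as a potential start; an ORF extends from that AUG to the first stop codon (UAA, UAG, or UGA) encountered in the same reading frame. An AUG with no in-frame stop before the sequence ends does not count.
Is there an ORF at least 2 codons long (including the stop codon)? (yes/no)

Frame 1: GAU GUG AUG UAA CCG GAU GUA ACG AAA UAU AGA CAU CGU AUA GAU UCG GAA CGA UAC AAC GCA GUG — AUG at 7, stop UAA at 10 → 6 nt.
Frame 2: AUG UGA UGU AAC CGG AUG UAA CGA AAU AUA GAC AUC GUA UAG AUU CGG AAC GAU ACA ACG CAG — AUG at 2, stop UGA at 5 → 6 nt; AUG at 17, stop UAA at 20 → 6 nt.
Frame 3: UGU GAU GUA ACC GGA UGU AAC GAA AUA UAG ACA UCG UAU AGA UUC GGA ACG AUA CAA CGC AGU — no AUG→stop ORF.
Frame 1 has an ORF of 2 codons (positions 7–12) ≥ 2, so yes.

yes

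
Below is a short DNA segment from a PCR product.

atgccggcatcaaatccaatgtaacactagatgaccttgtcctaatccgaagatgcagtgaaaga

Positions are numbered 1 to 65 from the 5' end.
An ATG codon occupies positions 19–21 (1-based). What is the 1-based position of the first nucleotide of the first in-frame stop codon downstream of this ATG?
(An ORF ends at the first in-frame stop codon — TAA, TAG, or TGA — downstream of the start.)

Codons from position 19: ATG (19–21), TAA (22–24).
TAA is a stop codon; it begins at position 22.

22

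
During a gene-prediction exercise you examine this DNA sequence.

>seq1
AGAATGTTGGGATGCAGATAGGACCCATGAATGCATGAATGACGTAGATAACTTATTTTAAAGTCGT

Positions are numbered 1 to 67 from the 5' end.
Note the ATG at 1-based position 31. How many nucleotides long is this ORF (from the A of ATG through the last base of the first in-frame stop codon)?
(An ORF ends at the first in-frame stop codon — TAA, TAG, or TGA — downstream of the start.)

Codons from position 31: ATG (31–33), CAT (34–36), GAA (37–39), TGA (40–42).
TGA is the first in-frame stop; ORF spans 31–42, 12 nucleotides.

12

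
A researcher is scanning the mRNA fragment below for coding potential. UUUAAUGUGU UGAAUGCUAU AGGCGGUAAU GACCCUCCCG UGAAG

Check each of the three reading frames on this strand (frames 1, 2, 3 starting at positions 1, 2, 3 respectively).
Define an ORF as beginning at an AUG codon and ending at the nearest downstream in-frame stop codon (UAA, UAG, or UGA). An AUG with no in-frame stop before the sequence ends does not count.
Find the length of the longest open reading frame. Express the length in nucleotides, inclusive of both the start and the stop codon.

15

Frame 1: UUU AAU GUG UUG AAU GCU AUA GGC GGU AAU GAC CCU CCC GUG AAG — no AUG→stop ORF.
Frame 2: UUA AUG UGU UGA AUG CUA UAG GCG GUA AUG ACC CUC CCG UGA — AUG at 5, stop UGA at 11 → 9 nt; AUG at 14, stop UAG at 20 → 9 nt; AUG at 29, stop UGA at 41 → 15 nt.
Frame 3: UAA UGU GUU GAA UGC UAU AGG CGG UAA UGA CCC UCC CGU GAA — no AUG→stop ORF.
Longest: frame 2, positions 29–43, 15 nt = 5 codons = 4 aa. → 15 nucleotides.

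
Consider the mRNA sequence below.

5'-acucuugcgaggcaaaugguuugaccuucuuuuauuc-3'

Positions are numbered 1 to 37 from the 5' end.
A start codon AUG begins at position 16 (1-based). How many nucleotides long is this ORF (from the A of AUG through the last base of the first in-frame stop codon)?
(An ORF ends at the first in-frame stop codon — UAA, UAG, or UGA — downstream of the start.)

9

Codons from position 16: AUG (16–18), GUU (19–21), UGA (22–24).
UGA is the first in-frame stop; ORF spans 16–24, 9 nucleotides.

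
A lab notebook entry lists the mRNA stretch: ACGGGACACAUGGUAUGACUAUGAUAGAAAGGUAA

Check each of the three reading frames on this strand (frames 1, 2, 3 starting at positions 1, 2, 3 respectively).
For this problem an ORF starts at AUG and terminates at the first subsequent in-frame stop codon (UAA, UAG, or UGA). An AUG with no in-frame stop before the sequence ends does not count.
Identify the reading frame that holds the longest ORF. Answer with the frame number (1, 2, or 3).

3

Frame 1: ACG GGA CAC AUG GUA UGA CUA UGA UAG AAA GGU — AUG at 10, stop UGA at 16 → 9 nt.
Frame 2: CGG GAC ACA UGG UAU GAC UAU GAU AGA AAG GUA — no AUG→stop ORF.
Frame 3: GGG ACA CAU GGU AUG ACU AUG AUA GAA AGG UAA — AUG at 15, stop UAA at 33 → 21 nt; AUG at 21, stop UAA at 33 → 15 nt.
Longest ORF is 21 nt in frame 3 (positions 15–35).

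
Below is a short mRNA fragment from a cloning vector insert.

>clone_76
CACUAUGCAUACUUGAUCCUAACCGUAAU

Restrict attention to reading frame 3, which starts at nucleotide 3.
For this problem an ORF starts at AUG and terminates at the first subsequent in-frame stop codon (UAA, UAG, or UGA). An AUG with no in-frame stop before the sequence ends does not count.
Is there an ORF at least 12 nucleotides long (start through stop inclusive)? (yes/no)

Frame 3: CUA UGC AUA CUU GAU CCU AAC CGU AAU — no AUG→stop ORF.
Largest ORF found is 0 nucleotides < 12, so no.

no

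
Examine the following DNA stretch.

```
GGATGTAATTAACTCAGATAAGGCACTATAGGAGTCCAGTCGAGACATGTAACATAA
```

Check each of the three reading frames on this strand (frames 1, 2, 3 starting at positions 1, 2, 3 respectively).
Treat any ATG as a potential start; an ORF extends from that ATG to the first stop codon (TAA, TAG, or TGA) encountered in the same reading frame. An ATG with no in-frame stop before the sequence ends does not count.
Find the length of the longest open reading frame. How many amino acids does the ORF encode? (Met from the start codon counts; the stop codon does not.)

Frame 1: GGA TGT AAT TAA CTC AGA TAA GGC ACT ATA GGA GTC CAG TCG AGA CAT GTA ACA TAA — no ATG→stop ORF.
Frame 2: GAT GTA ATT AAC TCA GAT AAG GCA CTA TAG GAG TCC AGT CGA GAC ATG TAA CAT — ATG at 47, stop TAA at 50 → 6 nt.
Frame 3: ATG TAA TTA ACT CAG ATA AGG CAC TAT AGG AGT CCA GTC GAG ACA TGT AAC ATA — ATG at 3, stop TAA at 6 → 6 nt.
Longest: frame 2, positions 47–52, 6 nt = 2 codons = 1 aa. → 1 amino acids.

1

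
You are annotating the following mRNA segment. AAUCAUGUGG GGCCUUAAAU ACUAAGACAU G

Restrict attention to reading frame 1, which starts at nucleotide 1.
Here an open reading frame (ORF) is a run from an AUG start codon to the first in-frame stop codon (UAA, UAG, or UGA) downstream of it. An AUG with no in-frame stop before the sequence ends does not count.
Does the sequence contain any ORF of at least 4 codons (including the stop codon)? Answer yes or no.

Frame 1: AAU CAU GUG GGG CCU UAA AUA CUA AGA CAU — no AUG→stop ORF.
Largest ORF found is 0 codons < 4, so no.

no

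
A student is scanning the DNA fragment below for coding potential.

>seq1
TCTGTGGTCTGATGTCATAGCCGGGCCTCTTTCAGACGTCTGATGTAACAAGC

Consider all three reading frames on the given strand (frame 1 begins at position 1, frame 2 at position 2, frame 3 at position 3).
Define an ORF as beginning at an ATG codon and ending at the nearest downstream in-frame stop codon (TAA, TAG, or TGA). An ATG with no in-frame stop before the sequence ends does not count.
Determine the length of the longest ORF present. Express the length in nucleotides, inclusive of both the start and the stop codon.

9

Frame 1: TCT GTG GTC TGA TGT CAT AGC CGG GCC TCT TTC AGA CGT CTG ATG TAA CAA — ATG at 43, stop TAA at 46 → 6 nt.
Frame 2: CTG TGG TCT GAT GTC ATA GCC GGG CCT CTT TCA GAC GTC TGA TGT AAC AAG — no ATG→stop ORF.
Frame 3: TGT GGT CTG ATG TCA TAG CCG GGC CTC TTT CAG ACG TCT GAT GTA ACA AGC — ATG at 12, stop TAG at 18 → 9 nt.
Longest: frame 3, positions 12–20, 9 nt = 3 codons = 2 aa. → 9 nucleotides.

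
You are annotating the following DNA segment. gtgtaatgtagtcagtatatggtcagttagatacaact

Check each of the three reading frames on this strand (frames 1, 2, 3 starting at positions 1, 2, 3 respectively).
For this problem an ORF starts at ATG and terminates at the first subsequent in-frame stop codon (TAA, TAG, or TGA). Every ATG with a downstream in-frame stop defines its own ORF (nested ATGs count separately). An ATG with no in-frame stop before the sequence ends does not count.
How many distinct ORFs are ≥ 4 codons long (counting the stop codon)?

1

Frame 1: GTG TAA TGT AGT CAG TAT ATG GTC AGT TAG ATA CAA — ATG at 19, stop TAG at 28 → 12 nt.
Frame 2: TGT AAT GTA GTC AGT ATA TGG TCA GTT AGA TAC AAC — no ATG→stop ORF.
Frame 3: GTA ATG TAG TCA GTA TAT GGT CAG TTA GAT ACA ACT — ATG at 6, stop TAG at 9 → 6 nt.
ORFs ≥ 4 codons: frame 1 19–30 (4 codons). Count = 1.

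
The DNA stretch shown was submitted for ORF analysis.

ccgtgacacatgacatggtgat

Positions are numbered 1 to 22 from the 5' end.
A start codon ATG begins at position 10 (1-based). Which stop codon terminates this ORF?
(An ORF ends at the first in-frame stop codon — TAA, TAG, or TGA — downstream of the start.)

Codons from position 10: ATG (10–12), ACA (13–15), TGG (16–18), TGA (19–21).
The first in-frame stop codon is TGA.

TGA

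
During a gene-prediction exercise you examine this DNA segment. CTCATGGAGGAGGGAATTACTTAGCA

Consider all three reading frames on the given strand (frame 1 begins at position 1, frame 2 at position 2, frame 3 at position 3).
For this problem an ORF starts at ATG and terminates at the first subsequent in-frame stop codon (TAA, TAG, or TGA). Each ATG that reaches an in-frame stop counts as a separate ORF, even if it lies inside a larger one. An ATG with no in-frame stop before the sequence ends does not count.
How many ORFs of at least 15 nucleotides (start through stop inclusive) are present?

Frame 1: CTC ATG GAG GAG GGA ATT ACT TAG — ATG at 4, stop TAG at 22 → 21 nt.
Frame 2: TCA TGG AGG AGG GAA TTA CTT AGC — no ATG→stop ORF.
Frame 3: CAT GGA GGA GGG AAT TAC TTA GCA — no ATG→stop ORF.
ORFs ≥ 15 nucleotides: frame 1 4–24 (21 nucleotides). Count = 1.

1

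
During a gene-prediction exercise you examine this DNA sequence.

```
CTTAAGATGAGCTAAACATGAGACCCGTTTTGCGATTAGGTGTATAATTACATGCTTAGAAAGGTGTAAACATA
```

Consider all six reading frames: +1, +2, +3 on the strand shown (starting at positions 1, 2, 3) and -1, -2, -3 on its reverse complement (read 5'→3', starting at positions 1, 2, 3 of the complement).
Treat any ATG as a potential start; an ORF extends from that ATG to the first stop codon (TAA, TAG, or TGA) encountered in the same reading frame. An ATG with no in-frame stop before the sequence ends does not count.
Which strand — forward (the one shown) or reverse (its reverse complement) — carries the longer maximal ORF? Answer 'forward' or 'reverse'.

Reverse complement (5'→3'): TATGTTTACACCTTTCTAAGCATGTAATTATACACCTAATCGCAAAACGGGTCTCATGTTTAGCTCATCTTAAG
Frame +1: CTT AAG ATG AGC TAA ACA TGA GAC CCG TTT TGC GAT TAG GTG TAT AAT TAC ATG CTT AGA AAG GTG TAA ACA — ATG at 7, stop TAA at 13 → 9 nt; ATG at 52, stop TAA at 67 → 18 nt.
Frame +2: TTA AGA TGA GCT AAA CAT GAG ACC CGT TTT GCG ATT AGG TGT ATA ATT ACA TGC TTA GAA AGG TGT AAA CAT — no ATG→stop ORF.
Frame +3: TAA GAT GAG CTA AAC ATG AGA CCC GTT TTG CGA TTA GGT GTA TAA TTA CAT GCT TAG AAA GGT GTA AAC ATA — ATG at 18, stop TAA at 45 → 30 nt.
Frame -1: TAT GTT TAC ACC TTT CTA AGC ATG TAA TTA TAC ACC TAA TCG CAA AAC GGG TCT CAT GTT TAG CTC ATC TTA — ATG at 22, stop TAA at 25 → 6 nt.
Frame -2: ATG TTT ACA CCT TTC TAA GCA TGT AAT TAT ACA CCT AAT CGC AAA ACG GGT CTC ATG TTT AGC TCA TCT TAA — ATG at 2, stop TAA at 17 → 18 nt; ATG at 56, stop TAA at 71 → 18 nt.
Frame -3: TGT TTA CAC CTT TCT AAG CAT GTA ATT ATA CAC CTA ATC GCA AAA CGG GTC TCA TGT TTA GCT CAT CTT AAG — no ATG→stop ORF.
Forward-strand max 30 nt; reverse-strand max 18 nt. The forward strand has the longer ORF.

forward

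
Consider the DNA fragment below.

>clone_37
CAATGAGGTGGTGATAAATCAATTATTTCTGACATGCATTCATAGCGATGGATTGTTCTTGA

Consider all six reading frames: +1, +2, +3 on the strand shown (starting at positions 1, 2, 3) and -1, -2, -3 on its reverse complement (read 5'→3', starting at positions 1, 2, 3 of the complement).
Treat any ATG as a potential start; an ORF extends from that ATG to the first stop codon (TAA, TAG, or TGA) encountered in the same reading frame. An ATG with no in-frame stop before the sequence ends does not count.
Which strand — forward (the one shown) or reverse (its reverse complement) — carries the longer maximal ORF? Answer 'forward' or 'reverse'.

Reverse complement (5'→3'): TCAAGAACAATCCATCGCTATGAATGCATGTCAGAAATAATTGATTTATCACCACCTCATTG
Frame +1: CAA TGA GGT GGT GAT AAA TCA ATT ATT TCT GAC ATG CAT TCA TAG CGA TGG ATT GTT CTT — ATG at 34, stop TAG at 43 → 12 nt.
Frame +2: AAT GAG GTG GTG ATA AAT CAA TTA TTT CTG ACA TGC ATT CAT AGC GAT GGA TTG TTC TTG — no ATG→stop ORF.
Frame +3: ATG AGG TGG TGA TAA ATC AAT TAT TTC TGA CAT GCA TTC ATA GCG ATG GAT TGT TCT TGA — ATG at 3, stop TGA at 12 → 12 nt; ATG at 48, stop TGA at 60 → 15 nt.
Frame -1: TCA AGA ACA ATC CAT CGC TAT GAA TGC ATG TCA GAA ATA ATT GAT TTA TCA CCA CCT CAT — no ATG→stop ORF.
Frame -2: CAA GAA CAA TCC ATC GCT ATG AAT GCA TGT CAG AAA TAA TTG ATT TAT CAC CAC CTC ATT — ATG at 20, stop TAA at 38 → 21 nt.
Frame -3: AAG AAC AAT CCA TCG CTA TGA ATG CAT GTC AGA AAT AAT TGA TTT ATC ACC ACC TCA TTG — ATG at 24, stop TGA at 42 → 21 nt.
Forward-strand max 15 nt; reverse-strand max 21 nt. The reverse strand has the longer ORF.

reverse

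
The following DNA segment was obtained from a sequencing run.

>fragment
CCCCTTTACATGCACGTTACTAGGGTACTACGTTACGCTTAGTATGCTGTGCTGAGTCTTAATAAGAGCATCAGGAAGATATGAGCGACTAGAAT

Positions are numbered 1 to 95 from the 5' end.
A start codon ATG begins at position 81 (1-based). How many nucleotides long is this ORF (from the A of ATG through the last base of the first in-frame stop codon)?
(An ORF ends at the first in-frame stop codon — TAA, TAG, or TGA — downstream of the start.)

12

Codons from position 81: ATG (81–83), AGC (84–86), GAC (87–89), TAG (90–92).
TAG is the first in-frame stop; ORF spans 81–92, 12 nucleotides.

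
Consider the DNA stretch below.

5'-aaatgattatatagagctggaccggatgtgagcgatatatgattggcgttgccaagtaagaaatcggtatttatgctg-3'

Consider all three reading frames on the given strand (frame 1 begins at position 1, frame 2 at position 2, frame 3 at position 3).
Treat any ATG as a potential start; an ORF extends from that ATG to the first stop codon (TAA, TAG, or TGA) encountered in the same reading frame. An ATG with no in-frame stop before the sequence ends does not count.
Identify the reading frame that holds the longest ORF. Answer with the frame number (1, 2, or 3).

3

Frame 1: AAA TGA TTA TAT AGA GCT GGA CCG GAT GTG AGC GAT ATA TGA TTG GCG TTG CCA AGT AAG AAA TCG GTA TTT ATG CTG — no ATG→stop ORF.
Frame 2: AAT GAT TAT ATA GAG CTG GAC CGG ATG TGA GCG ATA TAT GAT TGG CGT TGC CAA GTA AGA AAT CGG TAT TTA TGC — ATG at 26, stop TGA at 29 → 6 nt.
Frame 3: ATG ATT ATA TAG AGC TGG ACC GGA TGT GAG CGA TAT ATG ATT GGC GTT GCC AAG TAA GAA ATC GGT ATT TAT GCT — ATG at 3, stop TAG at 12 → 12 nt; ATG at 39, stop TAA at 57 → 21 nt.
Longest ORF is 21 nt in frame 3 (positions 39–59).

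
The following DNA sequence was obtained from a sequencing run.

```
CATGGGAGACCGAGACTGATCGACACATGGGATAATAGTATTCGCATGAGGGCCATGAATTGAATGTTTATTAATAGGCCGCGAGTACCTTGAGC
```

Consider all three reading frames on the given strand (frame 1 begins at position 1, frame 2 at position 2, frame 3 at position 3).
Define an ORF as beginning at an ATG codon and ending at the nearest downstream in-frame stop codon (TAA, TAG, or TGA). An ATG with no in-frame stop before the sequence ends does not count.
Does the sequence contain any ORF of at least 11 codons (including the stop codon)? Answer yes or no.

Frame 1: CAT GGG AGA CCG AGA CTG ATC GAC ACA TGG GAT AAT AGT ATT CGC ATG AGG GCC ATG AAT TGA ATG TTT ATT AAT AGG CCG CGA GTA CCT TGA — ATG at 46, stop TGA at 61 → 18 nt; ATG at 55, stop TGA at 61 → 9 nt; ATG at 64, stop TGA at 91 → 30 nt.
Frame 2: ATG GGA GAC CGA GAC TGA TCG ACA CAT GGG ATA ATA GTA TTC GCA TGA GGG CCA TGA ATT GAA TGT TTA TTA ATA GGC CGC GAG TAC CTT GAG — ATG at 2, stop TGA at 17 → 18 nt.
Frame 3: TGG GAG ACC GAG ACT GAT CGA CAC ATG GGA TAA TAG TAT TCG CAT GAG GGC CAT GAA TTG AAT GTT TAT TAA TAG GCC GCG AGT ACC TTG AGC — ATG at 27, stop TAA at 33 → 9 nt.
Largest ORF found is 10 codons < 11, so no.

no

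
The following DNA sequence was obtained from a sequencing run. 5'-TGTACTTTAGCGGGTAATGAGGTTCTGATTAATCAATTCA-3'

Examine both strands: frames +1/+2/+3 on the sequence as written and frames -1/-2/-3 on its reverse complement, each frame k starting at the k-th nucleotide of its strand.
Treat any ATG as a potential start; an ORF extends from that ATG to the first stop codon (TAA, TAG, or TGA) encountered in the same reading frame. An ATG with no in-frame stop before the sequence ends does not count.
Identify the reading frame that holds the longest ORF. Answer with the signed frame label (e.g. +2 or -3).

Reverse complement (5'→3'): TGAATTGATTAATCAGAACCTCATTACCCGCTAAAGTACA
Frame +1: TGT ACT TTA GCG GGT AAT GAG GTT CTG ATT AAT CAA TTC — no ATG→stop ORF.
Frame +2: GTA CTT TAG CGG GTA ATG AGG TTC TGA TTA ATC AAT TCA — ATG at 17, stop TGA at 26 → 12 nt.
Frame +3: TAC TTT AGC GGG TAA TGA GGT TCT GAT TAA TCA ATT — no ATG→stop ORF.
Frame -1: TGA ATT GAT TAA TCA GAA CCT CAT TAC CCG CTA AAG TAC — no ATG→stop ORF.
Frame -2: GAA TTG ATT AAT CAG AAC CTC ATT ACC CGC TAA AGT ACA — no ATG→stop ORF.
Frame -3: AAT TGA TTA ATC AGA ACC TCA TTA CCC GCT AAA GTA — no ATG→stop ORF.
Longest ORF is 12 nt in frame +2 (positions 17–28).

+2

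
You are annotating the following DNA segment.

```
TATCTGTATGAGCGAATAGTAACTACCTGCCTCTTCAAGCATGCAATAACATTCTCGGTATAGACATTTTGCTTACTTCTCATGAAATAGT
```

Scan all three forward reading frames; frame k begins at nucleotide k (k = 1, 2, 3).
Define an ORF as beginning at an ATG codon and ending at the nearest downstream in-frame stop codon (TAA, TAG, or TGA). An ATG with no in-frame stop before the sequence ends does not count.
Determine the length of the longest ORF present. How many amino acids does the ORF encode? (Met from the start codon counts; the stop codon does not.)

3

Frame 1: TAT CTG TAT GAG CGA ATA GTA ACT ACC TGC CTC TTC AAG CAT GCA ATA ACA TTC TCG GTA TAG ACA TTT TGC TTA CTT CTC ATG AAA TAG — ATG at 82, stop TAG at 88 → 9 nt.
Frame 2: ATC TGT ATG AGC GAA TAG TAA CTA CCT GCC TCT TCA AGC ATG CAA TAA CAT TCT CGG TAT AGA CAT TTT GCT TAC TTC TCA TGA AAT AGT — ATG at 8, stop TAG at 17 → 12 nt; ATG at 41, stop TAA at 47 → 9 nt.
Frame 3: TCT GTA TGA GCG AAT AGT AAC TAC CTG CCT CTT CAA GCA TGC AAT AAC ATT CTC GGT ATA GAC ATT TTG CTT ACT TCT CAT GAA ATA — no ATG→stop ORF.
Longest: frame 2, positions 8–19, 12 nt = 4 codons = 3 aa. → 3 amino acids.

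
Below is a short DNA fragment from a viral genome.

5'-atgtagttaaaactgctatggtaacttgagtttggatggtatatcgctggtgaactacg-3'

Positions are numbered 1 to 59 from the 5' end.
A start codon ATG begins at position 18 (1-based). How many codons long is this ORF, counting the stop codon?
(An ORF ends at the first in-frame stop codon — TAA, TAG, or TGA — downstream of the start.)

Codons from position 18: ATG (18–20), GTA (21–23), ACT (24–26), TGA (27–29).
TGA is the first in-frame stop; that's 4 codons including the stop.

4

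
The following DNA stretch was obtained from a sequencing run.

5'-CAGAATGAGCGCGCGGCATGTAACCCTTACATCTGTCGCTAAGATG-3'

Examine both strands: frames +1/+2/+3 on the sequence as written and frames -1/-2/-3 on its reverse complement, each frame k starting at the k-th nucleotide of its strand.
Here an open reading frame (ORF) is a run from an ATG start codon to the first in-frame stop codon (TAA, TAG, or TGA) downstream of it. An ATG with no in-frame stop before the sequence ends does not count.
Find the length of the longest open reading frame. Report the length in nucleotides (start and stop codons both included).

6

Reverse complement (5'→3'): CATCTTAGCGACAGATGTAAGGGTTACATGCCGCGCGCTCATTCTG
Frame +1: CAG AAT GAG CGC GCG GCA TGT AAC CCT TAC ATC TGT CGC TAA GAT — no ATG→stop ORF.
Frame +2: AGA ATG AGC GCG CGG CAT GTA ACC CTT ACA TCT GTC GCT AAG ATG — no ATG→stop ORF.
Frame +3: GAA TGA GCG CGC GGC ATG TAA CCC TTA CAT CTG TCG CTA AGA — ATG at 18, stop TAA at 21 → 6 nt.
Frame -1: CAT CTT AGC GAC AGA TGT AAG GGT TAC ATG CCG CGC GCT CAT TCT — no ATG→stop ORF.
Frame -2: ATC TTA GCG ACA GAT GTA AGG GTT ACA TGC CGC GCG CTC ATT CTG — no ATG→stop ORF.
Frame -3: TCT TAG CGA CAG ATG TAA GGG TTA CAT GCC GCG CGC TCA TTC — ATG at 15, stop TAA at 18 → 6 nt.
Longest: frame +3, positions 18–23, 6 nt = 2 codons = 1 aa. → 6 nucleotides.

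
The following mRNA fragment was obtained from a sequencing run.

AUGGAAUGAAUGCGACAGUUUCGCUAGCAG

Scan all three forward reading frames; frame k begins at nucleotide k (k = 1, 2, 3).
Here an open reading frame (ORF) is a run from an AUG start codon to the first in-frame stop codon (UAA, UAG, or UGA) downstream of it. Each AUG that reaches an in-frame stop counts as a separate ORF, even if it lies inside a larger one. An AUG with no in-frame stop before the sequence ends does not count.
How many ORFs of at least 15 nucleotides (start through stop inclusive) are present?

Frame 1: AUG GAA UGA AUG CGA CAG UUU CGC UAG CAG — AUG at 1, stop UGA at 7 → 9 nt; AUG at 10, stop UAG at 25 → 18 nt.
Frame 2: UGG AAU GAA UGC GAC AGU UUC GCU AGC — no AUG→stop ORF.
Frame 3: GGA AUG AAU GCG ACA GUU UCG CUA GCA — no AUG→stop ORF.
ORFs ≥ 15 nucleotides: frame 1 10–27 (18 nucleotides). Count = 1.

1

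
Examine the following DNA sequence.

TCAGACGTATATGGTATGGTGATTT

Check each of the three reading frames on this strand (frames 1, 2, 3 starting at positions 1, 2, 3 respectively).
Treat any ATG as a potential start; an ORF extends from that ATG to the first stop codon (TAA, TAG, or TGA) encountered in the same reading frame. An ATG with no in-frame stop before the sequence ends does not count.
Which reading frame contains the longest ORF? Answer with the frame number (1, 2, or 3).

Frame 1: TCA GAC GTA TAT GGT ATG GTG ATT — no ATG→stop ORF.
Frame 2: CAG ACG TAT ATG GTA TGG TGA TTT — ATG at 11, stop TGA at 20 → 12 nt.
Frame 3: AGA CGT ATA TGG TAT GGT GAT — no ATG→stop ORF.
Longest ORF is 12 nt in frame 2 (positions 11–22).

2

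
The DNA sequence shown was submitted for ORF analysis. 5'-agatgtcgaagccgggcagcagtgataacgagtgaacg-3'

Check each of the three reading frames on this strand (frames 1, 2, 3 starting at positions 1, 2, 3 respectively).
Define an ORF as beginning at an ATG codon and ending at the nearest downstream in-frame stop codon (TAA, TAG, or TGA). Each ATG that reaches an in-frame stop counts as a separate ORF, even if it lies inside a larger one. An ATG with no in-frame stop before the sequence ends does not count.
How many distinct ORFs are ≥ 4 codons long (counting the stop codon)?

Frame 1: AGA TGT CGA AGC CGG GCA GCA GTG ATA ACG AGT GAA — no ATG→stop ORF.
Frame 2: GAT GTC GAA GCC GGG CAG CAG TGA TAA CGA GTG AAC — no ATG→stop ORF.
Frame 3: ATG TCG AAG CCG GGC AGC AGT GAT AAC GAG TGA ACG — ATG at 3, stop TGA at 33 → 33 nt.
ORFs ≥ 4 codons: frame 3 3–35 (11 codons). Count = 1.

1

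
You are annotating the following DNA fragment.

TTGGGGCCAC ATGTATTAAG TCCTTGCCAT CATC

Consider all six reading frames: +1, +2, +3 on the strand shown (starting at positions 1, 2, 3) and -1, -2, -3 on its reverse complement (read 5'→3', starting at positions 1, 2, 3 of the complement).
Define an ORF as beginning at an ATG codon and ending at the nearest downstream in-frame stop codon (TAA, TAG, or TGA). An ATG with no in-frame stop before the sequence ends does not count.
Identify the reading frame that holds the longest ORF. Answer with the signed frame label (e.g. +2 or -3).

Reverse complement (5'→3'): GATGATGGCAAGGACTTAATACATGTGGCCCCAA
Frame +1: TTG GGG CCA CAT GTA TTA AGT CCT TGC CAT CAT — no ATG→stop ORF.
Frame +2: TGG GGC CAC ATG TAT TAA GTC CTT GCC ATC ATC — ATG at 11, stop TAA at 17 → 9 nt.
Frame +3: GGG GCC ACA TGT ATT AAG TCC TTG CCA TCA — no ATG→stop ORF.
Frame -1: GAT GAT GGC AAG GAC TTA ATA CAT GTG GCC CCA — no ATG→stop ORF.
Frame -2: ATG ATG GCA AGG ACT TAA TAC ATG TGG CCC CAA — ATG at 2, stop TAA at 17 → 18 nt; ATG at 5, stop TAA at 17 → 15 nt.
Frame -3: TGA TGG CAA GGA CTT AAT ACA TGT GGC CCC — no ATG→stop ORF.
Longest ORF is 18 nt in frame -2 (positions 2–19).

-2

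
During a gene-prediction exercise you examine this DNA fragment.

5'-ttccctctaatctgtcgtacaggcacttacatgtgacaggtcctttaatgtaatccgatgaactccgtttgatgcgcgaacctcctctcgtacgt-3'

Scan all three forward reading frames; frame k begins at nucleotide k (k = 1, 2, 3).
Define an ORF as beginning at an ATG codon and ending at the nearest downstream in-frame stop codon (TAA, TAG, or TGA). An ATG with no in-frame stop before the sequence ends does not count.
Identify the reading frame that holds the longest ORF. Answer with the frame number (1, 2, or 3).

1

Frame 1: TTC CCT CTA ATC TGT CGT ACA GGC ACT TAC ATG TGA CAG GTC CTT TAA TGT AAT CCG ATG AAC TCC GTT TGA TGC GCG AAC CTC CTC TCG TAC — ATG at 31, stop TGA at 34 → 6 nt; ATG at 58, stop TGA at 70 → 15 nt.
Frame 2: TCC CTC TAA TCT GTC GTA CAG GCA CTT ACA TGT GAC AGG TCC TTT AAT GTA ATC CGA TGA ACT CCG TTT GAT GCG CGA ACC TCC TCT CGT ACG — no ATG→stop ORF.
Frame 3: CCC TCT AAT CTG TCG TAC AGG CAC TTA CAT GTG ACA GGT CCT TTA ATG TAA TCC GAT GAA CTC CGT TTG ATG CGC GAA CCT CCT CTC GTA CGT — ATG at 48, stop TAA at 51 → 6 nt.
Longest ORF is 15 nt in frame 1 (positions 58–72).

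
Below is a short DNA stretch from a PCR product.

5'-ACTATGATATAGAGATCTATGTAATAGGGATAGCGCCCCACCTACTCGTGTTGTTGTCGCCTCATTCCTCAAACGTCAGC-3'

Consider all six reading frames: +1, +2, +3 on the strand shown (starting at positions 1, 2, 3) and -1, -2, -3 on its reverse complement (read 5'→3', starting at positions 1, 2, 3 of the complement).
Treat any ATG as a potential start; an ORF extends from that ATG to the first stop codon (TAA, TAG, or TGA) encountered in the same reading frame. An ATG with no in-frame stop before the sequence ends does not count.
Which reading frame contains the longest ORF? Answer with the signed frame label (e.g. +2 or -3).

-1

Reverse complement (5'→3'): GCTGACGTTTGAGGAATGAGGCGACAACAACACGAGTAGGTGGGGCGCTATCCCTATTACATAGATCTCTATATCATAGT
Frame +1: ACT ATG ATA TAG AGA TCT ATG TAA TAG GGA TAG CGC CCC ACC TAC TCG TGT TGT TGT CGC CTC ATT CCT CAA ACG TCA — ATG at 4, stop TAG at 10 → 9 nt; ATG at 19, stop TAA at 22 → 6 nt.
Frame +2: CTA TGA TAT AGA GAT CTA TGT AAT AGG GAT AGC GCC CCA CCT ACT CGT GTT GTT GTC GCC TCA TTC CTC AAA CGT CAG — no ATG→stop ORF.
Frame +3: TAT GAT ATA GAG ATC TAT GTA ATA GGG ATA GCG CCC CAC CTA CTC GTG TTG TTG TCG CCT CAT TCC TCA AAC GTC AGC — no ATG→stop ORF.
Frame -1: GCT GAC GTT TGA GGA ATG AGG CGA CAA CAA CAC GAG TAG GTG GGG CGC TAT CCC TAT TAC ATA GAT CTC TAT ATC ATA — ATG at 16, stop TAG at 37 → 24 nt.
Frame -2: CTG ACG TTT GAG GAA TGA GGC GAC AAC AAC ACG AGT AGG TGG GGC GCT ATC CCT ATT ACA TAG ATC TCT ATA TCA TAG — no ATG→stop ORF.
Frame -3: TGA CGT TTG AGG AAT GAG GCG ACA ACA ACA CGA GTA GGT GGG GCG CTA TCC CTA TTA CAT AGA TCT CTA TAT CAT AGT — no ATG→stop ORF.
Longest ORF is 24 nt in frame -1 (positions 16–39).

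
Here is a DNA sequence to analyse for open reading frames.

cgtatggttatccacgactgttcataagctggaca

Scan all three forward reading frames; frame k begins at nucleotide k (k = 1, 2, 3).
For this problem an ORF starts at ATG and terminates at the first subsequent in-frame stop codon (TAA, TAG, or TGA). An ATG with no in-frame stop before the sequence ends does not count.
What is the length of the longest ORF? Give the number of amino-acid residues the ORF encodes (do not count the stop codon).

Frame 1: CGT ATG GTT ATC CAC GAC TGT TCA TAA GCT GGA — ATG at 4, stop TAA at 25 → 24 nt.
Frame 2: GTA TGG TTA TCC ACG ACT GTT CAT AAG CTG GAC — no ATG→stop ORF.
Frame 3: TAT GGT TAT CCA CGA CTG TTC ATA AGC TGG ACA — no ATG→stop ORF.
Longest: frame 1, positions 4–27, 24 nt = 8 codons = 7 aa. → 7 amino acids.

7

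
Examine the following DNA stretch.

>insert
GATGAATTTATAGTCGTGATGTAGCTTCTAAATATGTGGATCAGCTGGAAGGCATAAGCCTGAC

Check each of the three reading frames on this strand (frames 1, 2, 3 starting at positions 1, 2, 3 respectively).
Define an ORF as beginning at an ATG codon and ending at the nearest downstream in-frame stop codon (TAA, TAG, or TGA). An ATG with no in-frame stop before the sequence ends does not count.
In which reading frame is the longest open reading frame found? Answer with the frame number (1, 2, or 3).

1

Frame 1: GAT GAA TTT ATA GTC GTG ATG TAG CTT CTA AAT ATG TGG ATC AGC TGG AAG GCA TAA GCC TGA — ATG at 19, stop TAG at 22 → 6 nt; ATG at 34, stop TAA at 55 → 24 nt.
Frame 2: ATG AAT TTA TAG TCG TGA TGT AGC TTC TAA ATA TGT GGA TCA GCT GGA AGG CAT AAG CCT GAC — ATG at 2, stop TAG at 11 → 12 nt.
Frame 3: TGA ATT TAT AGT CGT GAT GTA GCT TCT AAA TAT GTG GAT CAG CTG GAA GGC ATA AGC CTG — no ATG→stop ORF.
Longest ORF is 24 nt in frame 1 (positions 34–57).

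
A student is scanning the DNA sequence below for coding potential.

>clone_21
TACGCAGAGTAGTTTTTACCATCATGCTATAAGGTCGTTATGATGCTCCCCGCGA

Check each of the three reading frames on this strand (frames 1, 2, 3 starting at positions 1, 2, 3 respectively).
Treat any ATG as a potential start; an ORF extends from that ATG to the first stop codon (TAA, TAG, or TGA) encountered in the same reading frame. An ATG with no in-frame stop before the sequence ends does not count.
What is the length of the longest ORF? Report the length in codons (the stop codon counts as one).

3

Frame 1: TAC GCA GAG TAG TTT TTA CCA TCA TGC TAT AAG GTC GTT ATG ATG CTC CCC GCG — no ATG→stop ORF.
Frame 2: ACG CAG AGT AGT TTT TAC CAT CAT GCT ATA AGG TCG TTA TGA TGC TCC CCG CGA — no ATG→stop ORF.
Frame 3: CGC AGA GTA GTT TTT ACC ATC ATG CTA TAA GGT CGT TAT GAT GCT CCC CGC — ATG at 24, stop TAA at 30 → 9 nt.
Longest: frame 3, positions 24–32, 9 nt = 3 codons = 2 aa. → 3 codons.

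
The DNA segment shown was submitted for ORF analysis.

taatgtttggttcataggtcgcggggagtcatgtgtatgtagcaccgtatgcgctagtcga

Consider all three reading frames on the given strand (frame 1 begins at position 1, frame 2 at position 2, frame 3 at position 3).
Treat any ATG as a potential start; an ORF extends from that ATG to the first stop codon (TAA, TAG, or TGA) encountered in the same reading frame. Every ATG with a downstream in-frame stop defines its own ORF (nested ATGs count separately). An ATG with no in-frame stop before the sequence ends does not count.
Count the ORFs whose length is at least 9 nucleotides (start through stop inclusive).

Frame 1: TAA TGT TTG GTT CAT AGG TCG CGG GGA GTC ATG TGT ATG TAG CAC CGT ATG CGC TAG TCG — ATG at 31, stop TAG at 40 → 12 nt; ATG at 37, stop TAG at 40 → 6 nt; ATG at 49, stop TAG at 55 → 9 nt.
Frame 2: AAT GTT TGG TTC ATA GGT CGC GGG GAG TCA TGT GTA TGT AGC ACC GTA TGC GCT AGT CGA — no ATG→stop ORF.
Frame 3: ATG TTT GGT TCA TAG GTC GCG GGG AGT CAT GTG TAT GTA GCA CCG TAT GCG CTA GTC — ATG at 3, stop TAG at 15 → 15 nt.
ORFs ≥ 9 nucleotides: frame 1 31–42 (12 nucleotides), frame 1 49–57 (9 nucleotides), frame 3 3–17 (15 nucleotides). Count = 3.

3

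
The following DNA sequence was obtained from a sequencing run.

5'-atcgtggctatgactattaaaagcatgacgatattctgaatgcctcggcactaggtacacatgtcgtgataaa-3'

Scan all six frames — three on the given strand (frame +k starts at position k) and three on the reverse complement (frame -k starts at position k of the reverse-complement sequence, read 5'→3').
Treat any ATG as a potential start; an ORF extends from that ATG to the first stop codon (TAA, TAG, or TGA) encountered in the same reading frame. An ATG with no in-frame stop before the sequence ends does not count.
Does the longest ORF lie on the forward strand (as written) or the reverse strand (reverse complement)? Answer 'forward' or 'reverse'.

forward

Reverse complement (5'→3'): TTTATCACGACATGTGTACCTAGTGCCGAGGCATTCAGAATATCGTCATGCTTTTAATAGTCATAGCCACGAT
Frame +1: ATC GTG GCT ATG ACT ATT AAA AGC ATG ACG ATA TTC TGA ATG CCT CGG CAC TAG GTA CAC ATG TCG TGA TAA — ATG at 10, stop TGA at 37 → 30 nt; ATG at 25, stop TGA at 37 → 15 nt; ATG at 40, stop TAG at 52 → 15 nt; ATG at 61, stop TGA at 67 → 9 nt.
Frame +2: TCG TGG CTA TGA CTA TTA AAA GCA TGA CGA TAT TCT GAA TGC CTC GGC ACT AGG TAC ACA TGT CGT GAT AAA — no ATG→stop ORF.
Frame +3: CGT GGC TAT GAC TAT TAA AAG CAT GAC GAT ATT CTG AAT GCC TCG GCA CTA GGT ACA CAT GTC GTG ATA — no ATG→stop ORF.
Frame -1: TTT ATC ACG ACA TGT GTA CCT AGT GCC GAG GCA TTC AGA ATA TCG TCA TGC TTT TAA TAG TCA TAG CCA CGA — no ATG→stop ORF.
Frame -2: TTA TCA CGA CAT GTG TAC CTA GTG CCG AGG CAT TCA GAA TAT CGT CAT GCT TTT AAT AGT CAT AGC CAC GAT — no ATG→stop ORF.
Frame -3: TAT CAC GAC ATG TGT ACC TAG TGC CGA GGC ATT CAG AAT ATC GTC ATG CTT TTA ATA GTC ATA GCC ACG — ATG at 12, stop TAG at 21 → 12 nt.
Forward-strand max 30 nt; reverse-strand max 12 nt. The forward strand has the longer ORF.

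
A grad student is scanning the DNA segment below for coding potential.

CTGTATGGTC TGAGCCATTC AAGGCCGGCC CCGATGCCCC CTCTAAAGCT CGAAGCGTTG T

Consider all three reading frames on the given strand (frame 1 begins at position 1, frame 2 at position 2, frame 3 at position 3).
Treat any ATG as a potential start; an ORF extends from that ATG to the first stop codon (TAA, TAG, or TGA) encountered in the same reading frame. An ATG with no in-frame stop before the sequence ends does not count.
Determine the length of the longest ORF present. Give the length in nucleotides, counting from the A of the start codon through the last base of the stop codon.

9

Frame 1: CTG TAT GGT CTG AGC CAT TCA AGG CCG GCC CCG ATG CCC CCT CTA AAG CTC GAA GCG TTG — no ATG→stop ORF.
Frame 2: TGT ATG GTC TGA GCC ATT CAA GGC CGG CCC CGA TGC CCC CTC TAA AGC TCG AAG CGT TGT — ATG at 5, stop TGA at 11 → 9 nt.
Frame 3: GTA TGG TCT GAG CCA TTC AAG GCC GGC CCC GAT GCC CCC TCT AAA GCT CGA AGC GTT — no ATG→stop ORF.
Longest: frame 2, positions 5–13, 9 nt = 3 codons = 2 aa. → 9 nucleotides.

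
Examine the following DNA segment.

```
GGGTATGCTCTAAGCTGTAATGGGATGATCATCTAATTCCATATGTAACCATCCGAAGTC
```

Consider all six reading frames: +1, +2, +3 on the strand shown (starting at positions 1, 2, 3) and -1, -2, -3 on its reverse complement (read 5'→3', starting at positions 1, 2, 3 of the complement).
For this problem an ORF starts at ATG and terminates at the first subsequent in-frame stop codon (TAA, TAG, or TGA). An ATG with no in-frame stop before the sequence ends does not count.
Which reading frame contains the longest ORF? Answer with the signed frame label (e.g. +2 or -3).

-1

Reverse complement (5'→3'): GACTTCGGATGGTTACATATGGAATTAGATGATCATCCCATTACAGCTTAGAGCATACCC
Frame +1: GGG TAT GCT CTA AGC TGT AAT GGG ATG ATC ATC TAA TTC CAT ATG TAA CCA TCC GAA GTC — ATG at 25, stop TAA at 34 → 12 nt; ATG at 43, stop TAA at 46 → 6 nt.
Frame +2: GGT ATG CTC TAA GCT GTA ATG GGA TGA TCA TCT AAT TCC ATA TGT AAC CAT CCG AAG — ATG at 5, stop TAA at 11 → 9 nt; ATG at 20, stop TGA at 26 → 9 nt.
Frame +3: GTA TGC TCT AAG CTG TAA TGG GAT GAT CAT CTA ATT CCA TAT GTA ACC ATC CGA AGT — no ATG→stop ORF.
Frame -1: GAC TTC GGA TGG TTA CAT ATG GAA TTA GAT GAT CAT CCC ATT ACA GCT TAG AGC ATA CCC — ATG at 19, stop TAG at 49 → 33 nt.
Frame -2: ACT TCG GAT GGT TAC ATA TGG AAT TAG ATG ATC ATC CCA TTA CAG CTT AGA GCA TAC — no ATG→stop ORF.
Frame -3: CTT CGG ATG GTT ACA TAT GGA ATT AGA TGA TCA TCC CAT TAC AGC TTA GAG CAT ACC — ATG at 9, stop TGA at 30 → 24 nt.
Longest ORF is 33 nt in frame -1 (positions 19–51).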